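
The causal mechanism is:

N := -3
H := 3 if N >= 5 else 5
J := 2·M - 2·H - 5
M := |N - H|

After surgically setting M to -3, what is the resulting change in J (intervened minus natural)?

-22

The intervention breaks the incoming arrows to M: M := |N - H| no longer applies, and M = -3.
H = 3 if N >= 5 else 5  [with N=-3]  = 5
J = 2·M - 2·H - 5  [with M=-3, H=5]  = -21
Without intervention: H = 3 if N >= 5 else 5  [with N=-3]  = 5; M = |N - H|  [with N=-3, H=5]  = 8; J = 2·M - 2·H - 5  [with M=8, H=5]  = 1.
Change = -21 − 1 = -22.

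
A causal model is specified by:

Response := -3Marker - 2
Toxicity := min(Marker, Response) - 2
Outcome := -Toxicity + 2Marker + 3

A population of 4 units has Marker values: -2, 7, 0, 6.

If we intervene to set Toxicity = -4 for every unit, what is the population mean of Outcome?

12.5

Every unit gets Toxicity=-4 under the intervention. Outcome values become 3, 21, 7, 19; E[Outcome|do(Toxicity=-4)] = 12.5.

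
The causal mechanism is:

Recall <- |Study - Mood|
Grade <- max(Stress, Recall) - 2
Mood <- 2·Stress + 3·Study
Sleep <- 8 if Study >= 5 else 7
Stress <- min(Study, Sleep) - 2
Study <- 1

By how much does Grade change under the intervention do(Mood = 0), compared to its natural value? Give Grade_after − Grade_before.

1

Under do(Mood=0), the mechanism Mood <- 2·Stress + 3·Study is discarded; Mood is fixed at 0.
Sleep = 8 if Study >= 5 else 7  [with Study=1]  = 7
Stress = min(Study, Sleep) - 2  [with Study=1, Sleep=7]  = -1
Recall = |Study - Mood|  [with Study=1, Mood=0]  = 1
Grade = max(Stress, Recall) - 2  [with Stress=-1, Recall=1]  = -1
Without intervention: Sleep = 8 if Study >= 5 else 7  [with Study=1]  = 7; Stress = min(Study, Sleep) - 2  [with Study=1, Sleep=7]  = -1; Mood = 2·Stress + 3·Study  [with Stress=-1, Study=1]  = 1; Recall = |Study - Mood|  [with Study=1, Mood=1]  = 0; Grade = max(Stress, Recall) - 2  [with Stress=-1, Recall=0]  = -2.
Change = -1 − (-2) = 1.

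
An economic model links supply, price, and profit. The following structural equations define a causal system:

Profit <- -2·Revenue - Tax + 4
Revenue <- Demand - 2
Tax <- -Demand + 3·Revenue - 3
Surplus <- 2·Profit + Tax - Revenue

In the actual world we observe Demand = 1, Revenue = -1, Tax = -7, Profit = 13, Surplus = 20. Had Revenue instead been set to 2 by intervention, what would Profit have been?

-2

Under do(Revenue=2), the mechanism Revenue <- Demand - 2 is discarded; Revenue is fixed at 2.
Tax = -Demand + 3·Revenue - 3  [with Demand=1, Revenue=2]  = 2
Profit = -2·Revenue - Tax + 4  [with Revenue=2, Tax=2]  = -2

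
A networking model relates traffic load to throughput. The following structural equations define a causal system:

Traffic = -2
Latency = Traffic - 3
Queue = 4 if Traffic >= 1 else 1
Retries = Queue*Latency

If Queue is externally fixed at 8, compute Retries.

-40

The intervention breaks the incoming arrows to Queue: Queue = 4 if Traffic >= 1 else 1 no longer applies, and Queue = 8.
Latency = Traffic - 3  [with Traffic=-2]  = -5
Retries = Queue*Latency  [with Queue=8, Latency=-5]  = -40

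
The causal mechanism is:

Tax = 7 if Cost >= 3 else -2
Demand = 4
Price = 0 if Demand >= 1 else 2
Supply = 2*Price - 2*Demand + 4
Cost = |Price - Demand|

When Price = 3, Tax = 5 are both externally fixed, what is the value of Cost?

The joint intervention fixes Price = 3, Tax = 5, removing each variable's own equation.
Cost = |Price - Demand|  [with Price=3, Demand=4]  = 1

1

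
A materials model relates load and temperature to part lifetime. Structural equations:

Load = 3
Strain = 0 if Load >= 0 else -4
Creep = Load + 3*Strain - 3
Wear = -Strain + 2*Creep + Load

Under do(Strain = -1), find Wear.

-2

Under do(Strain=-1), the mechanism Strain = 0 if Load >= 0 else -4 is discarded; Strain is fixed at -1.
Creep = Load + 3*Strain - 3  [with Load=3, Strain=-1]  = -3
Wear = -Strain + 2*Creep + Load  [with Strain=-1, Creep=-3, Load=3]  = -2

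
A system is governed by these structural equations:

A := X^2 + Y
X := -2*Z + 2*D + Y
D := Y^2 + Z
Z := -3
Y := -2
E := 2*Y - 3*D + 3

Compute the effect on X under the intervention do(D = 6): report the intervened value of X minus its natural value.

The intervention breaks the incoming arrows to D: D := Y^2 + Z no longer applies, and D = 6.
X = -2*Z + 2*D + Y  [with Z=-3, D=6, Y=-2]  = 16
Without intervention: D = Y^2 + Z  [with Y=-2, Z=-3]  = 1; X = -2*Z + 2*D + Y  [with Z=-3, D=1, Y=-2]  = 6.
Change = 16 − 6 = 10.

10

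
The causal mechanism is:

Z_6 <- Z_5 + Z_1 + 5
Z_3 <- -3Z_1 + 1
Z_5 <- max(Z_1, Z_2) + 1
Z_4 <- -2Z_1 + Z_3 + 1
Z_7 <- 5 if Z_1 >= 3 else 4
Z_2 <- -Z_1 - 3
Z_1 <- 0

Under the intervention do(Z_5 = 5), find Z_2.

Under do(Z_5=5), the mechanism Z_5 <- max(Z_1, Z_2) + 1 is discarded; Z_5 is fixed at 5.
No directed path runs from Z_5 to Z_2, so Z_2 keeps its natural value.
Z_2 = -Z_1 - 3  [with Z_1=0]  = -3

-3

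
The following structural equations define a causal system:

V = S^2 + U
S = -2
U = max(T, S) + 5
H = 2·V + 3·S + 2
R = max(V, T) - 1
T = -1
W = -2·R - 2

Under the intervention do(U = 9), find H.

22

The intervention breaks the incoming arrows to U: U = max(T, S) + 5 no longer applies, and U = 9.
V = S^2 + U  [with S=-2, U=9]  = 13
H = 2·V + 3·S + 2  [with V=13, S=-2]  = 22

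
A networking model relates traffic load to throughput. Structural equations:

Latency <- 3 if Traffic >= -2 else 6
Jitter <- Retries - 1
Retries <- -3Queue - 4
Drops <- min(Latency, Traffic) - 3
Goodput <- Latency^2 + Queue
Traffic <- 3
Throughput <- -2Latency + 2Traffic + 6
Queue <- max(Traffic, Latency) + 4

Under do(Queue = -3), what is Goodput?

6

The intervention breaks the incoming arrows to Queue: Queue <- max(Traffic, Latency) + 4 no longer applies, and Queue = -3.
Latency = 3 if Traffic >= -2 else 6  [with Traffic=3]  = 3
Goodput = Latency^2 + Queue  [with Latency=3, Queue=-3]  = 6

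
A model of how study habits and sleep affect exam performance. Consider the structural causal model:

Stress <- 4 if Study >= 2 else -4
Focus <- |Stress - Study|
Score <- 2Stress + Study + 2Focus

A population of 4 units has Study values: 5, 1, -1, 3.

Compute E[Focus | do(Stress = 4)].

Under do(Stress=4), Stress's equation is replaced by Stress=4 for every unit. Per-unit Focus: 1, 3, 5, 1. Mean = 2.5.

2.5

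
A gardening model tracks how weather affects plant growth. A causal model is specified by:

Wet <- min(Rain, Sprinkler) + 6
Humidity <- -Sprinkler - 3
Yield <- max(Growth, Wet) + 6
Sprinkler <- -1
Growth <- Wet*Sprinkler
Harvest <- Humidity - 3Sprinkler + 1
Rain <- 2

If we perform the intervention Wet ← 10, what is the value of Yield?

16

The intervention breaks the incoming arrows to Wet: Wet <- min(Rain, Sprinkler) + 6 no longer applies, and Wet = 10.
Growth = Wet*Sprinkler  [with Wet=10, Sprinkler=-1]  = -10
Yield = max(Growth, Wet) + 6  [with Growth=-10, Wet=10]  = 16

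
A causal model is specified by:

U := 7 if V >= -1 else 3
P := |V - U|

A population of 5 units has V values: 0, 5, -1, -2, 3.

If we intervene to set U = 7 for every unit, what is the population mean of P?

6

Every unit gets U=7 under the intervention. P values become 7, 2, 8, 9, 4; E[P|do(U=7)] = 6.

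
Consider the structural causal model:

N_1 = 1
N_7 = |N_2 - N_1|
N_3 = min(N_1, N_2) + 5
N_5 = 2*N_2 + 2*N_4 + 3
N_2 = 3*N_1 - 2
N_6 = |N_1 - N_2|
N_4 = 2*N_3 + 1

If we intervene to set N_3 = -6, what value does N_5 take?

-17

do(N_3=-6) replaces the equation N_3 = min(N_1, N_2) + 5 with the constant N_3 = -6.
N_2 = 3*N_1 - 2  [with N_1=1]  = 1
N_4 = 2*N_3 + 1  [with N_3=-6]  = -11
N_5 = 2*N_2 + 2*N_4 + 3  [with N_2=1, N_4=-11]  = -17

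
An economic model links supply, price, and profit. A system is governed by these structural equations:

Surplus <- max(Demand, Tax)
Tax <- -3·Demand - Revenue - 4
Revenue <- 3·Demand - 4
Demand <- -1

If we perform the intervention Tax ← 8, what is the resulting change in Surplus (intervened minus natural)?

The intervention breaks the incoming arrows to Tax: Tax <- -3·Demand - Revenue - 4 no longer applies, and Tax = 8.
Surplus = max(Demand, Tax)  [with Demand=-1, Tax=8]  = 8
Without intervention: Revenue = 3·Demand - 4  [with Demand=-1]  = -7; Tax = -3·Demand - Revenue - 4  [with Demand=-1, Revenue=-7]  = 6; Surplus = max(Demand, Tax)  [with Demand=-1, Tax=6]  = 6.
Change = 8 − 6 = 2.

2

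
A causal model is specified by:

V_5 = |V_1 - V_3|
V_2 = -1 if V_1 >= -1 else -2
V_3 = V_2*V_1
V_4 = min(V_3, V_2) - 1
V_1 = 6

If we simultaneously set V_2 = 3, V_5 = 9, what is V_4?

2

The joint intervention fixes V_2 = 3, V_5 = 9, removing each variable's own equation.
V_3 = V_2*V_1  [with V_2=3, V_1=6]  = 18
V_4 = min(V_3, V_2) - 1  [with V_3=18, V_2=3]  = 2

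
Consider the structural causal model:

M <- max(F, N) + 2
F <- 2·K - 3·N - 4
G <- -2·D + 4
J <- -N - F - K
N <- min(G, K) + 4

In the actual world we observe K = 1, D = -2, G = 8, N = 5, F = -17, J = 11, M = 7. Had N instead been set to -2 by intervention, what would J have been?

-3

Under do(N=-2), the mechanism N <- min(G, K) + 4 is discarded; N is fixed at -2.
F = 2·K - 3·N - 4  [with K=1, N=-2]  = 4
J = -N - F - K  [with N=-2, F=4, K=1]  = -3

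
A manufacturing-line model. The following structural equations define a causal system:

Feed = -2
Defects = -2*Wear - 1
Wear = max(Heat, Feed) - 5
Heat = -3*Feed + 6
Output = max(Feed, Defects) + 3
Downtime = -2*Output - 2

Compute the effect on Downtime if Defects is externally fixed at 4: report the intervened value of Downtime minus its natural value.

Under do(Defects=4), the mechanism Defects = -2*Wear - 1 is discarded; Defects is fixed at 4.
Output = max(Feed, Defects) + 3  [with Feed=-2, Defects=4]  = 7
Downtime = -2*Output - 2  [with Output=7]  = -16
Without intervention: Heat = -3*Feed + 6  [with Feed=-2]  = 12; Wear = max(Heat, Feed) - 5  [with Heat=12, Feed=-2]  = 7; Defects = -2*Wear - 1  [with Wear=7]  = -15; Output = max(Feed, Defects) + 3  [with Feed=-2, Defects=-15]  = 1; Downtime = -2*Output - 2  [with Output=1]  = -4.
Change = -16 − (-4) = -12.

-12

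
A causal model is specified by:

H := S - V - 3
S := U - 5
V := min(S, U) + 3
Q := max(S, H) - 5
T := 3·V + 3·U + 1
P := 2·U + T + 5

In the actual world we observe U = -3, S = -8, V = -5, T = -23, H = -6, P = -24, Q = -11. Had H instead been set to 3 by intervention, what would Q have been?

Under do(H=3), the mechanism H := S - V - 3 is discarded; H is fixed at 3.
S = U - 5  [with U=-3]  = -8
Q = max(S, H) - 5  [with S=-8, H=3]  = -2

-2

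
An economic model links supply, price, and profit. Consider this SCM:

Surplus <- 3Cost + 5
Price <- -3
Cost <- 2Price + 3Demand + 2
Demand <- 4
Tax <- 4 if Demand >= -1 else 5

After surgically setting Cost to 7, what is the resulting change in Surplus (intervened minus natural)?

-3

do(Cost=7) replaces the equation Cost <- 2Price + 3Demand + 2 with the constant Cost = 7.
Surplus = 3Cost + 5  [with Cost=7]  = 26
Without intervention: Cost = 2Price + 3Demand + 2  [with Price=-3, Demand=4]  = 8; Surplus = 3Cost + 5  [with Cost=8]  = 29.
Change = 26 − 29 = -3.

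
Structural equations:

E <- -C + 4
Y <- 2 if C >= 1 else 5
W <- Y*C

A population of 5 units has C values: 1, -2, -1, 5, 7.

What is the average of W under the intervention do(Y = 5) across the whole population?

10

Under do(Y=5), Y's equation is replaced by Y=5 for every unit. Per-unit W: 5, -10, -5, 25, 35. Mean = 10.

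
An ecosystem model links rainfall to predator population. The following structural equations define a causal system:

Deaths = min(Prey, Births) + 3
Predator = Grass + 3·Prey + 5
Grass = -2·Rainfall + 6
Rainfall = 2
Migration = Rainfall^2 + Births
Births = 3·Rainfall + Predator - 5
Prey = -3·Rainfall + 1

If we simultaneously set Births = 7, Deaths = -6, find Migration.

Under do(Births = 7, Deaths = -6), each intervened variable's structural equation is replaced by its fixed value.
Migration = Rainfall^2 + Births  [with Rainfall=2, Births=7]  = 11

11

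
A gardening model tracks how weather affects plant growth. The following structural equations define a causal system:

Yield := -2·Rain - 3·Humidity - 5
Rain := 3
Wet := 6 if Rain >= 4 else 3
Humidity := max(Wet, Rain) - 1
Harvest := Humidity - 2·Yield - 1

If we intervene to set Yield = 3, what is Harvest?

-5

Intervening sets Yield = 3 and removes its equation (Yield := -2·Rain - 3·Humidity - 5).
Wet = 6 if Rain >= 4 else 3  [with Rain=3]  = 3
Humidity = max(Wet, Rain) - 1  [with Wet=3, Rain=3]  = 2
Harvest = Humidity - 2·Yield - 1  [with Humidity=2, Yield=3]  = -5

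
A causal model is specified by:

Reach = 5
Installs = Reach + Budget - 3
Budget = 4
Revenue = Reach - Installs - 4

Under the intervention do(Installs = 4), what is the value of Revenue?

-3

The intervention breaks the incoming arrows to Installs: Installs = Reach + Budget - 3 no longer applies, and Installs = 4.
Revenue = Reach - Installs - 4  [with Reach=5, Installs=4]  = -3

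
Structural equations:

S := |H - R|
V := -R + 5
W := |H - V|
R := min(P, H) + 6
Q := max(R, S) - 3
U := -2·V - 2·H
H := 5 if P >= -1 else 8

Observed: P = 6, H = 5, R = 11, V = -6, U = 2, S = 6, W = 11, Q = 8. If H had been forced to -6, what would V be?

Under do(H=-6), the mechanism H := 5 if P >= -1 else 8 is discarded; H is fixed at -6.
R = min(P, H) + 6  [with P=6, H=-6]  = 0
V = -R + 5  [with R=0]  = 5

5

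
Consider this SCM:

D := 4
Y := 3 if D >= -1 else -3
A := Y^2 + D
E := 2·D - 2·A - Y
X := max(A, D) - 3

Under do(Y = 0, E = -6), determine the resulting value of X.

1

Setting Y = 0, E = -6 by intervention discards those variables' equations.
A = Y^2 + D  [with Y=0, D=4]  = 4
X = max(A, D) - 3  [with A=4, D=4]  = 1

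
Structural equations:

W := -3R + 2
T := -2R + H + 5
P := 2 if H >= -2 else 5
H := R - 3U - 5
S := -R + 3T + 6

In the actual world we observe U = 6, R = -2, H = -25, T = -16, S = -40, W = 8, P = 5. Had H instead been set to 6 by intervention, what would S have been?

do(H=6) replaces the equation H := R - 3U - 5 with the constant H = 6.
T = -2R + H + 5  [with R=-2, H=6]  = 15
S = -R + 3T + 6  [with R=-2, T=15]  = 53

53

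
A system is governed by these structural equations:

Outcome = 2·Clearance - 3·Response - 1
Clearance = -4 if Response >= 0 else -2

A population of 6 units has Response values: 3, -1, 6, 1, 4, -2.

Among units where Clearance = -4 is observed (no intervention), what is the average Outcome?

Conditioning on Clearance=-4 selects the 4 unit(s) with Response ∈ {3, 6, 1, 4}. Their Outcome values: -18, -27, -12, -21. Mean = -19.5.

-19.5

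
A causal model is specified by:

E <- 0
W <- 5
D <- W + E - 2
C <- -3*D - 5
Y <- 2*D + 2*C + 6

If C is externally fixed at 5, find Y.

22

Intervening sets C = 5 and removes its equation (C <- -3*D - 5).
D = W + E - 2  [with W=5, E=0]  = 3
Y = 2*D + 2*C + 6  [with D=3, C=5]  = 22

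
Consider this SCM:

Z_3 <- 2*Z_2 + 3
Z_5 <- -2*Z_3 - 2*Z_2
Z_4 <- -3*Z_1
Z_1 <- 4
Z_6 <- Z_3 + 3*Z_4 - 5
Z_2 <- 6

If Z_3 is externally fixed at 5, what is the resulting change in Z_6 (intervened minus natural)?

-10

The intervention breaks the incoming arrows to Z_3: Z_3 <- 2*Z_2 + 3 no longer applies, and Z_3 = 5.
Z_4 = -3*Z_1  [with Z_1=4]  = -12
Z_6 = Z_3 + 3*Z_4 - 5  [with Z_3=5, Z_4=-12]  = -36
Without intervention: Z_3 = 2*Z_2 + 3  [with Z_2=6]  = 15; Z_4 = -3*Z_1  [with Z_1=4]  = -12; Z_6 = Z_3 + 3*Z_4 - 5  [with Z_3=15, Z_4=-12]  = -26.
Change = -36 − (-26) = -10.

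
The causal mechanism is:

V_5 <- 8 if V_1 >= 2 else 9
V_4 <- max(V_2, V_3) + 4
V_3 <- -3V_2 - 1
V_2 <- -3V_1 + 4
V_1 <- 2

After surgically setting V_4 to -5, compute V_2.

The intervention breaks the incoming arrows to V_4: V_4 <- max(V_2, V_3) + 4 no longer applies, and V_4 = -5.
Since V_2 is not a descendant of the intervened variable, it is unaffected.
V_2 = -3V_1 + 4  [with V_1=2]  = -2

-2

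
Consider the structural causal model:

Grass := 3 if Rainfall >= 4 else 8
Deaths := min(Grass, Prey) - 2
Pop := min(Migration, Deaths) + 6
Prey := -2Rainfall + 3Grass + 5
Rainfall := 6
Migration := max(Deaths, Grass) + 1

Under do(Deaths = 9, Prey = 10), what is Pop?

15

The joint intervention fixes Deaths = 9, Prey = 10, removing each variable's own equation.
Grass = 3 if Rainfall >= 4 else 8  [with Rainfall=6]  = 3
Migration = max(Deaths, Grass) + 1  [with Deaths=9, Grass=3]  = 10
Pop = min(Migration, Deaths) + 6  [with Migration=10, Deaths=9]  = 15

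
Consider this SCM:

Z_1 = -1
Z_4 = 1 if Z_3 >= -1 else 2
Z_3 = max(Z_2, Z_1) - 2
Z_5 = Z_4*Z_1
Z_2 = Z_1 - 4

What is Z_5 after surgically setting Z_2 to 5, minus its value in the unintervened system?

1

do(Z_2=5) replaces the equation Z_2 = Z_1 - 4 with the constant Z_2 = 5.
Z_3 = max(Z_2, Z_1) - 2  [with Z_2=5, Z_1=-1]  = 3
Z_4 = 1 if Z_3 >= -1 else 2  [with Z_3=3]  = 1
Z_5 = Z_4*Z_1  [with Z_4=1, Z_1=-1]  = -1
Without intervention: Z_2 = Z_1 - 4  [with Z_1=-1]  = -5; Z_3 = max(Z_2, Z_1) - 2  [with Z_2=-5, Z_1=-1]  = -3; Z_4 = 1 if Z_3 >= -1 else 2  [with Z_3=-3]  = 2; Z_5 = Z_4*Z_1  [with Z_4=2, Z_1=-1]  = -2.
Change = -1 − (-2) = 1.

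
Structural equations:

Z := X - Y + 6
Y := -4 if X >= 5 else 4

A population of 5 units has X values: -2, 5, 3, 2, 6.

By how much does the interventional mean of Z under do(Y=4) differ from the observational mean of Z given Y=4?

Under do(Y=4), Y's equation is replaced by Y=4 for every unit. Per-unit Z: 0, 7, 5, 4, 8. Mean = 4.8.
E[Z|Y=4] averages over only the 3 units with Y=4 (X = -2, 3, 2): Z = 0, 5, 4, mean 3.
Difference = 4.8 − 3 = 1.8.

1.8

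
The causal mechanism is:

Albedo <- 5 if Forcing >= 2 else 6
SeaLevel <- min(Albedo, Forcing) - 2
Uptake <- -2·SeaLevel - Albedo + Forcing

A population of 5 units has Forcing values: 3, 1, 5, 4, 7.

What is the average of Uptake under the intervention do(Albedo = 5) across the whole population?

-4.2

Under do(Albedo=5), Albedo's equation is replaced by Albedo=5 for every unit. Per-unit Uptake: -4, -2, -6, -5, -4. Mean = -4.2.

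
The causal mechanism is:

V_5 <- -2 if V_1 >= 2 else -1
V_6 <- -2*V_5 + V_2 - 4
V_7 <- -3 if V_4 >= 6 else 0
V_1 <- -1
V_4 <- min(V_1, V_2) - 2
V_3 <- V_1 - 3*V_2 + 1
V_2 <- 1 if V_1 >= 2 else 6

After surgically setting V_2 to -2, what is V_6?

Under do(V_2=-2), the mechanism V_2 <- 1 if V_1 >= 2 else 6 is discarded; V_2 is fixed at -2.
V_5 = -2 if V_1 >= 2 else -1  [with V_1=-1]  = -1
V_6 = -2*V_5 + V_2 - 4  [with V_5=-1, V_2=-2]  = -4

-4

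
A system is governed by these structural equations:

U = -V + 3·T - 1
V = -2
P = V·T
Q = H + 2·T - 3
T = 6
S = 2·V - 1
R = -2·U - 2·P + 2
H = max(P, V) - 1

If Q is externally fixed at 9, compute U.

Under do(Q=9), the mechanism Q = H + 2·T - 3 is discarded; Q is fixed at 9.
No directed path runs from Q to U, so U keeps its natural value.
U = -V + 3·T - 1  [with V=-2, T=6]  = 19

19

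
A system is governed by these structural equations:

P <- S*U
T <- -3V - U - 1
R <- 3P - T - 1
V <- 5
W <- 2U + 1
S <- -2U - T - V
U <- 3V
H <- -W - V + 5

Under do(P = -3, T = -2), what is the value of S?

Under do(P = -3, T = -2), each intervened variable's structural equation is replaced by its fixed value.
U = 3V  [with V=5]  = 15
S = -2U - T - V  [with U=15, T=-2, V=5]  = -33

-33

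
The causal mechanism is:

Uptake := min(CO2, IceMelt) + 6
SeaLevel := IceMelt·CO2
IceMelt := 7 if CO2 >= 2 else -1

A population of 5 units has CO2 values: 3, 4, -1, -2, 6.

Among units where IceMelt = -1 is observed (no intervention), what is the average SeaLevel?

1.5

E[SeaLevel|IceMelt=-1] averages over only the 2 units with IceMelt=-1 (CO2 = -1, -2): SeaLevel = 1, 2, mean 1.5.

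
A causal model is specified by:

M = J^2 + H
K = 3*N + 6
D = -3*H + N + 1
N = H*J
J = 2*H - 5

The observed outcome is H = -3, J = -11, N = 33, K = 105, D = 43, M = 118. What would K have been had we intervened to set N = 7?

The intervention breaks the incoming arrows to N: N = H*J no longer applies, and N = 7.
K = 3*N + 6  [with N=7]  = 27

27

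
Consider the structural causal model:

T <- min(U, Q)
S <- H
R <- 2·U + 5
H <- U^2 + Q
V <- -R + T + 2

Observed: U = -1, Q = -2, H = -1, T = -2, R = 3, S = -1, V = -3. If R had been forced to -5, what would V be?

5

Under do(R=-5), the mechanism R <- 2·U + 5 is discarded; R is fixed at -5.
T = min(U, Q)  [with U=-1, Q=-2]  = -2
V = -R + T + 2  [with R=-5, T=-2]  = 5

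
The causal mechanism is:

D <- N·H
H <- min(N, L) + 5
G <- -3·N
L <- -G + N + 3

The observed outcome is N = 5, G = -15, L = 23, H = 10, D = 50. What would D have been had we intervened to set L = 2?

35

do(L=2) replaces the equation L <- -G + N + 3 with the constant L = 2.
H = min(N, L) + 5  [with N=5, L=2]  = 7
D = N·H  [with N=5, H=7]  = 35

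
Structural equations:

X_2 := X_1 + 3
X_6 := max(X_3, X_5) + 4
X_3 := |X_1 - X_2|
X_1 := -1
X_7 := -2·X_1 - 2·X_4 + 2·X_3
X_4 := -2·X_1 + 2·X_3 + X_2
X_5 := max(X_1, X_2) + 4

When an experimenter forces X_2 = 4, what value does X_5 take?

8

do(X_2=4) replaces the equation X_2 := X_1 + 3 with the constant X_2 = 4.
X_5 = max(X_1, X_2) + 4  [with X_1=-1, X_2=4]  = 8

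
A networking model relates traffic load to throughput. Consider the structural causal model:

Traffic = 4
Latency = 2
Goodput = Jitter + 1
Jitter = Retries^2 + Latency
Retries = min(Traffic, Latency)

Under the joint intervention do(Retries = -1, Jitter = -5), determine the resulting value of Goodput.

Setting Retries = -1, Jitter = -5 by intervention discards those variables' equations.
Goodput = Jitter + 1  [with Jitter=-5]  = -4

-4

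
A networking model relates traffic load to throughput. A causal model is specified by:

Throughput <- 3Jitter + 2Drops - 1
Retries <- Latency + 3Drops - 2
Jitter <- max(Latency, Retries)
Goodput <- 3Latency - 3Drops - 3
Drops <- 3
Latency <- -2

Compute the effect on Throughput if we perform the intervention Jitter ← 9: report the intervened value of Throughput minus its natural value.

Intervening sets Jitter = 9 and removes its equation (Jitter <- max(Latency, Retries)).
Throughput = 3Jitter + 2Drops - 1  [with Jitter=9, Drops=3]  = 32
Without intervention: Retries = Latency + 3Drops - 2  [with Latency=-2, Drops=3]  = 5; Jitter = max(Latency, Retries)  [with Latency=-2, Retries=5]  = 5; Throughput = 3Jitter + 2Drops - 1  [with Jitter=5, Drops=3]  = 20.
Change = 32 − 20 = 12.

12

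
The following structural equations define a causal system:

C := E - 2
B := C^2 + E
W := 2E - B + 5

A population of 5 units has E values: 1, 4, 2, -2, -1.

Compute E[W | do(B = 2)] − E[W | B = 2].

-1.4

Every unit gets B=2 under the intervention. W values become 5, 11, 7, -1, 1; E[W|do(B=2)] = 4.6.
Conditioning on B=2 selects the 2 unit(s) with E ∈ {1, 2}. Their W values: 5, 7. Mean = 6.
Difference = 4.6 − 6 = -1.4.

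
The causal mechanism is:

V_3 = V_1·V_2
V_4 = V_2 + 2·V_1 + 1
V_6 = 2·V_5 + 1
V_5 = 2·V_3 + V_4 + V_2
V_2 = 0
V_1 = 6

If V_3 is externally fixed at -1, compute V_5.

11

do(V_3=-1) replaces the equation V_3 = V_1·V_2 with the constant V_3 = -1.
V_4 = V_2 + 2·V_1 + 1  [with V_2=0, V_1=6]  = 13
V_5 = 2·V_3 + V_4 + V_2  [with V_3=-1, V_4=13, V_2=0]  = 11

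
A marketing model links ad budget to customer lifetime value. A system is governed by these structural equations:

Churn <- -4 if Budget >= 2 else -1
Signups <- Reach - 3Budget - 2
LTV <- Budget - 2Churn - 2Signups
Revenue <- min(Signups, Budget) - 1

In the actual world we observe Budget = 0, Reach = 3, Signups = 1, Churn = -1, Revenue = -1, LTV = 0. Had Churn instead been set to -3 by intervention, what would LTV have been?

4

Under do(Churn=-3), the mechanism Churn <- -4 if Budget >= 2 else -1 is discarded; Churn is fixed at -3.
Signups = Reach - 3Budget - 2  [with Reach=3, Budget=0]  = 1
LTV = Budget - 2Churn - 2Signups  [with Budget=0, Churn=-3, Signups=1]  = 4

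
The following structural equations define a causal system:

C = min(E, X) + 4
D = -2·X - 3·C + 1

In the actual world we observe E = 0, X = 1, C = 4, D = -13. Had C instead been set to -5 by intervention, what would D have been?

The intervention breaks the incoming arrows to C: C = min(E, X) + 4 no longer applies, and C = -5.
D = -2·X - 3·C + 1  [with X=1, C=-5]  = 14

14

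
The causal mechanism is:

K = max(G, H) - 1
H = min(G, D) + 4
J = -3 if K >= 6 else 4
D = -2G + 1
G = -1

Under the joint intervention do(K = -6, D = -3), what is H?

1

Setting K = -6, D = -3 by intervention discards those variables' equations.
H = min(G, D) + 4  [with G=-1, D=-3]  = 1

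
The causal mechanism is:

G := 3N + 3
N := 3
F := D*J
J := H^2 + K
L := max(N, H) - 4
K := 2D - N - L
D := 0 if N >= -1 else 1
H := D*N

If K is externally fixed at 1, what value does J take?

Intervening sets K = 1 and removes its equation (K := 2D - N - L).
D = 0 if N >= -1 else 1  [with N=3]  = 0
H = D*N  [with D=0, N=3]  = 0
J = H^2 + K  [with H=0, K=1]  = 1

1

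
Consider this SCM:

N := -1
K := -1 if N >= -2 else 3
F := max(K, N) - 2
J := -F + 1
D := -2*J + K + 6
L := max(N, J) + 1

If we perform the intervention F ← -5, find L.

7

The intervention breaks the incoming arrows to F: F := max(K, N) - 2 no longer applies, and F = -5.
J = -F + 1  [with F=-5]  = 6
L = max(N, J) + 1  [with N=-1, J=6]  = 7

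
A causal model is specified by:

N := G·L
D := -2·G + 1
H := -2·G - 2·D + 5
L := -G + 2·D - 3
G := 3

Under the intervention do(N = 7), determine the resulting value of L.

-16

Under do(N=7), the mechanism N := G·L is discarded; N is fixed at 7.
Since L is not a descendant of the intervened variable, it is unaffected.
D = -2·G + 1  [with G=3]  = -5
L = -G + 2·D - 3  [with G=3, D=-5]  = -16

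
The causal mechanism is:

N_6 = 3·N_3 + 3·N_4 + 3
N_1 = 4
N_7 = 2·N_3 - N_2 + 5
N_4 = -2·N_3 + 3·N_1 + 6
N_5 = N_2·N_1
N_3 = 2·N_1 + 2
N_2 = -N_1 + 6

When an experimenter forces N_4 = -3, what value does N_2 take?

2

The intervention breaks the incoming arrows to N_4: N_4 = -2·N_3 + 3·N_1 + 6 no longer applies, and N_4 = -3.
Since N_2 is not a descendant of the intervened variable, it is unaffected.
N_2 = -N_1 + 6  [with N_1=4]  = 2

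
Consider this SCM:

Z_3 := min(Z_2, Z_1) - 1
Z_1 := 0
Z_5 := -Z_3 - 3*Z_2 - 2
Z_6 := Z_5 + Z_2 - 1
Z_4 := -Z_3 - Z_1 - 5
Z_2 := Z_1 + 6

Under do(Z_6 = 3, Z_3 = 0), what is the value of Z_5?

-20

Under do(Z_6 = 3, Z_3 = 0), each intervened variable's structural equation is replaced by its fixed value.
Z_2 = Z_1 + 6  [with Z_1=0]  = 6
Z_5 = -Z_3 - 3*Z_2 - 2  [with Z_3=0, Z_2=6]  = -20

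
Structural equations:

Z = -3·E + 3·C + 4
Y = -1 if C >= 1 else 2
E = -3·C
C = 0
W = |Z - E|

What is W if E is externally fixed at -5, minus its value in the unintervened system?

20

do(E=-5) replaces the equation E = -3·C with the constant E = -5.
Z = -3·E + 3·C + 4  [with E=-5, C=0]  = 19
W = |Z - E|  [with Z=19, E=-5]  = 24
Without intervention: E = -3·C  [with C=0]  = 0; Z = -3·E + 3·C + 4  [with E=0, C=0]  = 4; W = |Z - E|  [with Z=4, E=0]  = 4.
Change = 24 − 4 = 20.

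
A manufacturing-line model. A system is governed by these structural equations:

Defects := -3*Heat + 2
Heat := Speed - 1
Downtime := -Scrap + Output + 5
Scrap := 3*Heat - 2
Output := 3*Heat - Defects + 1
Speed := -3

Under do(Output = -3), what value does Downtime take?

16

The intervention breaks the incoming arrows to Output: Output := 3*Heat - Defects + 1 no longer applies, and Output = -3.
Heat = Speed - 1  [with Speed=-3]  = -4
Scrap = 3*Heat - 2  [with Heat=-4]  = -14
Downtime = -Scrap + Output + 5  [with Scrap=-14, Output=-3]  = 16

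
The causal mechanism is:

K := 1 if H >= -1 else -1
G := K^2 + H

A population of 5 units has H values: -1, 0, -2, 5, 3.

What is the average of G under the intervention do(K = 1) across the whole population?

2

Under do(K=1), K's equation is replaced by K=1 for every unit. Per-unit G: 0, 1, -1, 6, 4. Mean = 2.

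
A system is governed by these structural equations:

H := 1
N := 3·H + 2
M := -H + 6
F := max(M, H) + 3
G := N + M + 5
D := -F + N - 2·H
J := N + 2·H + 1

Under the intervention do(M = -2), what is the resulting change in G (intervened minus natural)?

do(M=-2) replaces the equation M := -H + 6 with the constant M = -2.
N = 3·H + 2  [with H=1]  = 5
G = N + M + 5  [with N=5, M=-2]  = 8
Without intervention: N = 3·H + 2  [with H=1]  = 5; M = -H + 6  [with H=1]  = 5; G = N + M + 5  [with N=5, M=5]  = 15.
Change = 8 − 15 = -7.

-7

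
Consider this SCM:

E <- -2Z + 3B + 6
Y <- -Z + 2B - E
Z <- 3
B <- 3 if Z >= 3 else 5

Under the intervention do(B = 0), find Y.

Under do(B=0), the mechanism B <- 3 if Z >= 3 else 5 is discarded; B is fixed at 0.
E = -2Z + 3B + 6  [with Z=3, B=0]  = 0
Y = -Z + 2B - E  [with Z=3, B=0, E=0]  = -3

-3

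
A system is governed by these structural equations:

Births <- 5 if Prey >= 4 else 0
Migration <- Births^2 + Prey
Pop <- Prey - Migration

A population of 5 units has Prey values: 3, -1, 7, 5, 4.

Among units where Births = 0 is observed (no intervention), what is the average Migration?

1

Conditioning on Births=0 selects the 2 unit(s) with Prey ∈ {3, -1}. Their Migration values: 3, -1. Mean = 1.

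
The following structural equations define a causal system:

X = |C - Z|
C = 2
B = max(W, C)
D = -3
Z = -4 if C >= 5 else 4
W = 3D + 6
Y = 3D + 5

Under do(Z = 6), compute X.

The intervention breaks the incoming arrows to Z: Z = -4 if C >= 5 else 4 no longer applies, and Z = 6.
X = |C - Z|  [with C=2, Z=6]  = 4

4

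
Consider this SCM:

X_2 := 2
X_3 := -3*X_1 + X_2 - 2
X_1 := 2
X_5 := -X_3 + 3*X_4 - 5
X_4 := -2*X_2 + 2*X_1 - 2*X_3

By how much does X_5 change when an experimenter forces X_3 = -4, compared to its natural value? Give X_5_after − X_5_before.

-14

do(X_3=-4) replaces the equation X_3 := -3*X_1 + X_2 - 2 with the constant X_3 = -4.
X_4 = -2*X_2 + 2*X_1 - 2*X_3  [with X_2=2, X_1=2, X_3=-4]  = 8
X_5 = -X_3 + 3*X_4 - 5  [with X_3=-4, X_4=8]  = 23
Without intervention: X_3 = -3*X_1 + X_2 - 2  [with X_1=2, X_2=2]  = -6; X_4 = -2*X_2 + 2*X_1 - 2*X_3  [with X_2=2, X_1=2, X_3=-6]  = 12; X_5 = -X_3 + 3*X_4 - 5  [with X_3=-6, X_4=12]  = 37.
Change = 23 − 37 = -14.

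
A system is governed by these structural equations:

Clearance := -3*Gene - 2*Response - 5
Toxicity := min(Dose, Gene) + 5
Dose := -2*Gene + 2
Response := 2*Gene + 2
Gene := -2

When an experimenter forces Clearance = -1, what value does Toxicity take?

The intervention breaks the incoming arrows to Clearance: Clearance := -3*Gene - 2*Response - 5 no longer applies, and Clearance = -1.
Since Toxicity is not a descendant of the intervened variable, it is unaffected.
Dose = -2*Gene + 2  [with Gene=-2]  = 6
Toxicity = min(Dose, Gene) + 5  [with Dose=6, Gene=-2]  = 3

3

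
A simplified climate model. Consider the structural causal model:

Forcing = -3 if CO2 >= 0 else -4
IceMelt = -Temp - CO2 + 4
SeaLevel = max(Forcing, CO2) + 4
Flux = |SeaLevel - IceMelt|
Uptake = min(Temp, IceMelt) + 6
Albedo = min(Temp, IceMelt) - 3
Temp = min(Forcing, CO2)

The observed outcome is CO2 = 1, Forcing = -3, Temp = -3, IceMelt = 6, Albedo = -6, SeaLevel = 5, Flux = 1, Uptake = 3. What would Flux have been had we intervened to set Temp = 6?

The intervention breaks the incoming arrows to Temp: Temp = min(Forcing, CO2) no longer applies, and Temp = 6.
Forcing = -3 if CO2 >= 0 else -4  [with CO2=1]  = -3
IceMelt = -Temp - CO2 + 4  [with Temp=6, CO2=1]  = -3
SeaLevel = max(Forcing, CO2) + 4  [with Forcing=-3, CO2=1]  = 5
Flux = |SeaLevel - IceMelt|  [with SeaLevel=5, IceMelt=-3]  = 8

8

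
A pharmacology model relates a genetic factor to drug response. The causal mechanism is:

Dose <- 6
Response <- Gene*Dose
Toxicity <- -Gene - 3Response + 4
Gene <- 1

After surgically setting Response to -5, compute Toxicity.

18

The intervention breaks the incoming arrows to Response: Response <- Gene*Dose no longer applies, and Response = -5.
Toxicity = -Gene - 3Response + 4  [with Gene=1, Response=-5]  = 18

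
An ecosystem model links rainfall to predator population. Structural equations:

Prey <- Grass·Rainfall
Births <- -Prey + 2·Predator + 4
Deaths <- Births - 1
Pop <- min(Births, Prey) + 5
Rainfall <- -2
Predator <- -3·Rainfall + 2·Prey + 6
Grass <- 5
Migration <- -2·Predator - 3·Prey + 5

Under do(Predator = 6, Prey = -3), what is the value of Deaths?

The joint intervention fixes Predator = 6, Prey = -3, removing each variable's own equation.
Births = -Prey + 2·Predator + 4  [with Prey=-3, Predator=6]  = 19
Deaths = Births - 1  [with Births=19]  = 18

18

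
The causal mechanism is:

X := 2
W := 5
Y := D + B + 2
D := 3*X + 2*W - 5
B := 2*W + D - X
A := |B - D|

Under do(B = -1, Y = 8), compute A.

Setting B = -1, Y = 8 by intervention discards those variables' equations.
D = 3*X + 2*W - 5  [with X=2, W=5]  = 11
A = |B - D|  [with B=-1, D=11]  = 12

12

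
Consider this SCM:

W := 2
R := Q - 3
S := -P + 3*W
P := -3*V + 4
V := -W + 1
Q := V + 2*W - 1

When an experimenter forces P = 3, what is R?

The intervention breaks the incoming arrows to P: P := -3*V + 4 no longer applies, and P = 3.
No directed path runs from P to R, so R keeps its natural value.
V = -W + 1  [with W=2]  = -1
Q = V + 2*W - 1  [with V=-1, W=2]  = 2
R = Q - 3  [with Q=2]  = -1

-1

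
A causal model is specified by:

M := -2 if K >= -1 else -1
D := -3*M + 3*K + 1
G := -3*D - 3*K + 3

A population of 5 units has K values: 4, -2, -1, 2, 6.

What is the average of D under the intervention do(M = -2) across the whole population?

The intervention sets M=-2 in all 5 units regardless of K. Recomputing D per unit gives 19, 1, 4, 13, 25; average 12.4.

12.4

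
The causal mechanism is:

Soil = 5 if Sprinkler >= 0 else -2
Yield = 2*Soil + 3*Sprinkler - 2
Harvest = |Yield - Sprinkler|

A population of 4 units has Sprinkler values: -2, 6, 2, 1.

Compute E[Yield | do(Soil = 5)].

13.25

The intervention sets Soil=5 in all 4 units regardless of Sprinkler. Recomputing Yield per unit gives 2, 26, 14, 11; average 13.25.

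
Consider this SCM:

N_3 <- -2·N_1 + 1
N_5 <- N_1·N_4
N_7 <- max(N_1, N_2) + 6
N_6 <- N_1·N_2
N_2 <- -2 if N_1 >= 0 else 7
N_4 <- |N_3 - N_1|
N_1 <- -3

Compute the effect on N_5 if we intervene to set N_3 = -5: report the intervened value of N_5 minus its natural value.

do(N_3=-5) replaces the equation N_3 <- -2·N_1 + 1 with the constant N_3 = -5.
N_4 = |N_3 - N_1|  [with N_3=-5, N_1=-3]  = 2
N_5 = N_1·N_4  [with N_1=-3, N_4=2]  = -6
Without intervention: N_3 = -2·N_1 + 1  [with N_1=-3]  = 7; N_4 = |N_3 - N_1|  [with N_3=7, N_1=-3]  = 10; N_5 = N_1·N_4  [with N_1=-3, N_4=10]  = -30.
Change = -6 − (-30) = 24.

24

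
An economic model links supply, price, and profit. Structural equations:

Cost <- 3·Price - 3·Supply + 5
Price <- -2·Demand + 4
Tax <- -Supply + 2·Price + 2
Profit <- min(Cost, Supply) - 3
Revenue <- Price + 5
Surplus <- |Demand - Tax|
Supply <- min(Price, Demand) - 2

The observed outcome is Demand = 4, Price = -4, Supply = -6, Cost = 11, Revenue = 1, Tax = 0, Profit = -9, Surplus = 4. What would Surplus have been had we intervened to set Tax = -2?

Intervening sets Tax = -2 and removes its equation (Tax <- -Supply + 2·Price + 2).
Surplus = |Demand - Tax|  [with Demand=4, Tax=-2]  = 6

6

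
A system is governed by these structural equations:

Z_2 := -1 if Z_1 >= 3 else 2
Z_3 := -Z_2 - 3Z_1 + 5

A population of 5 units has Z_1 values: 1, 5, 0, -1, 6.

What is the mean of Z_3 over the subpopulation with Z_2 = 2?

3

E[Z_3|Z_2=2] averages over only the 3 units with Z_2=2 (Z_1 = 1, 0, -1): Z_3 = 0, 3, 6, mean 3.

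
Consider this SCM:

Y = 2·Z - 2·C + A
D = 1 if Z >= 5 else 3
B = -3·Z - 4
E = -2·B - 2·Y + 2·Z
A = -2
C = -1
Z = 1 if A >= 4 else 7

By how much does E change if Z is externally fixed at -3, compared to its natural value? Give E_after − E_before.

The intervention breaks the incoming arrows to Z: Z = 1 if A >= 4 else 7 no longer applies, and Z = -3.
B = -3·Z - 4  [with Z=-3]  = 5
Y = 2·Z - 2·C + A  [with Z=-3, C=-1, A=-2]  = -6
E = -2·B - 2·Y + 2·Z  [with B=5, Y=-6, Z=-3]  = -4
Without intervention: Z = 1 if A >= 4 else 7  [with A=-2]  = 7; B = -3·Z - 4  [with Z=7]  = -25; Y = 2·Z - 2·C + A  [with Z=7, C=-1, A=-2]  = 14; E = -2·B - 2·Y + 2·Z  [with B=-25, Y=14, Z=7]  = 36.
Change = -4 − 36 = -40.

-40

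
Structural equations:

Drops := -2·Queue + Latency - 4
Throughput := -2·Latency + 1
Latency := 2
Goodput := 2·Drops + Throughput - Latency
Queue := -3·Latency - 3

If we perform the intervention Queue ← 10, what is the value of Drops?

The intervention breaks the incoming arrows to Queue: Queue := -3·Latency - 3 no longer applies, and Queue = 10.
Drops = -2·Queue + Latency - 4  [with Queue=10, Latency=2]  = -22

-22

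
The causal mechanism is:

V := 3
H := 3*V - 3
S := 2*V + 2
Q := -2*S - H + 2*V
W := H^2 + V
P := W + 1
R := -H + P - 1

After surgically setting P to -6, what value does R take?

Intervening sets P = -6 and removes its equation (P := W + 1).
H = 3*V - 3  [with V=3]  = 6
R = -H + P - 1  [with H=6, P=-6]  = -13

-13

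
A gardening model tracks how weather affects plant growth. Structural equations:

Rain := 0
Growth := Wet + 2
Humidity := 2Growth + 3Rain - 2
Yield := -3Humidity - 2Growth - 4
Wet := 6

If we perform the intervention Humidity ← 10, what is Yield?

-50

Intervening sets Humidity = 10 and removes its equation (Humidity := 2Growth + 3Rain - 2).
Growth = Wet + 2  [with Wet=6]  = 8
Yield = -3Humidity - 2Growth - 4  [with Humidity=10, Growth=8]  = -50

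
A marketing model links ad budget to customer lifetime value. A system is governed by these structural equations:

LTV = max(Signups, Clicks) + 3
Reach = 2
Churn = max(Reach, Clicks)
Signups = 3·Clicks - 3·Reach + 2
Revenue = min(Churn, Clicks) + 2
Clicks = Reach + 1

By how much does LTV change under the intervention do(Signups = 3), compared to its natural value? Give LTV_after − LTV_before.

-2

The intervention breaks the incoming arrows to Signups: Signups = 3·Clicks - 3·Reach + 2 no longer applies, and Signups = 3.
Clicks = Reach + 1  [with Reach=2]  = 3
LTV = max(Signups, Clicks) + 3  [with Signups=3, Clicks=3]  = 6
Without intervention: Clicks = Reach + 1  [with Reach=2]  = 3; Signups = 3·Clicks - 3·Reach + 2  [with Clicks=3, Reach=2]  = 5; LTV = max(Signups, Clicks) + 3  [with Signups=5, Clicks=3]  = 8.
Change = 6 − 8 = -2.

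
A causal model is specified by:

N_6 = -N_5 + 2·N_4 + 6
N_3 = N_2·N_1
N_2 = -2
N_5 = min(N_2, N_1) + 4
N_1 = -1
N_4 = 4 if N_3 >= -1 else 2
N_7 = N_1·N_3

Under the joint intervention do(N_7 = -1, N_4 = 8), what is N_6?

20

Setting N_7 = -1, N_4 = 8 by intervention discards those variables' equations.
N_5 = min(N_2, N_1) + 4  [with N_2=-2, N_1=-1]  = 2
N_6 = -N_5 + 2·N_4 + 6  [with N_5=2, N_4=8]  = 20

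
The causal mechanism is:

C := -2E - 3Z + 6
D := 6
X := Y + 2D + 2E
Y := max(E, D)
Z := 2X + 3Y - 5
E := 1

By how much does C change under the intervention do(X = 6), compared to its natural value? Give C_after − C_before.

84

Under do(X=6), the mechanism X := Y + 2D + 2E is discarded; X is fixed at 6.
Y = max(E, D)  [with E=1, D=6]  = 6
Z = 2X + 3Y - 5  [with X=6, Y=6]  = 25
C = -2E - 3Z + 6  [with E=1, Z=25]  = -71
Without intervention: Y = max(E, D)  [with E=1, D=6]  = 6; X = Y + 2D + 2E  [with Y=6, D=6, E=1]  = 20; Z = 2X + 3Y - 5  [with X=20, Y=6]  = 53; C = -2E - 3Z + 6  [with E=1, Z=53]  = -155.
Change = -71 − (-155) = 84.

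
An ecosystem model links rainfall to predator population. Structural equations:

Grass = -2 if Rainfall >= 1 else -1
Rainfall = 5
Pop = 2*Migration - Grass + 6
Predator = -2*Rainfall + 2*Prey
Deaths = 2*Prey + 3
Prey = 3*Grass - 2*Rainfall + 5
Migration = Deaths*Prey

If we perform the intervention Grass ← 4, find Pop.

Under do(Grass=4), the mechanism Grass = -2 if Rainfall >= 1 else -1 is discarded; Grass is fixed at 4.
Prey = 3*Grass - 2*Rainfall + 5  [with Grass=4, Rainfall=5]  = 7
Deaths = 2*Prey + 3  [with Prey=7]  = 17
Migration = Deaths*Prey  [with Deaths=17, Prey=7]  = 119
Pop = 2*Migration - Grass + 6  [with Migration=119, Grass=4]  = 240

240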